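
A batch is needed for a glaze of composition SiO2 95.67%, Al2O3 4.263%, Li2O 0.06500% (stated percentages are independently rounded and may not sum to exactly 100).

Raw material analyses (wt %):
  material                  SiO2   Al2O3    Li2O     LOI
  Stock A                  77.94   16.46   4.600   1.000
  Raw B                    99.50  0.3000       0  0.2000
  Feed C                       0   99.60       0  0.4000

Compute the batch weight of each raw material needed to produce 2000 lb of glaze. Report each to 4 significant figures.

Batch per 2000 lb glaze:
  Stock A: 28.26 lb
  Raw B: 1901 lb
  Feed C: 75.21 lb
Total batch = 2004 lb; LOI loss = 4.385 lb; yield = 99.78%

The working math maintains exact precision from first step to last; intermediates appear, with 4-significant-figure rounding, on the page; each reported result is rounded just once — derived quantities, including three oxide percentages, ignition loss, net glass mass, totals, yield, are carried using the weight values for 2000 lb of glass at full float precision, as given in either problem or answer.
Per-oxide target masses for 2000 lb glaze:
  SiO2: 95.67% × 2000 = 1913 lb
  Al2O3: 4.263% × 2000 = 85.26 lb
  Li2O: 0.06500% × 2000 = 1.300 lb
A balance pass over the oxides, with the batch weights as given, on the stated basis (sum by sum, the targets are met exact up to rounding of places):
  SiO2: 28.26·0.7794 + 1901·0.9950 = 1914 lb (target 1913 lb)
  Al2O3: 28.26·0.1646 + 1901·0.003000 + 75.21·0.9960 = 85.26 lb (target 85.26 lb)
  Li2O: 28.26·0.04600 = 1.300 lb (target 1.300 lb)
Glass mass check: net batch after ignition = 2000 lb (per-oxide target masses sum to 2000 lb; with the basis standing at 2000 lb — rounding explains the deltas).
Batch grand total — Σ batch = 2004 lb; the LOI term Σ batch·LOI equals 4.385 lb; yield = glass ÷ total batch = 99.78%.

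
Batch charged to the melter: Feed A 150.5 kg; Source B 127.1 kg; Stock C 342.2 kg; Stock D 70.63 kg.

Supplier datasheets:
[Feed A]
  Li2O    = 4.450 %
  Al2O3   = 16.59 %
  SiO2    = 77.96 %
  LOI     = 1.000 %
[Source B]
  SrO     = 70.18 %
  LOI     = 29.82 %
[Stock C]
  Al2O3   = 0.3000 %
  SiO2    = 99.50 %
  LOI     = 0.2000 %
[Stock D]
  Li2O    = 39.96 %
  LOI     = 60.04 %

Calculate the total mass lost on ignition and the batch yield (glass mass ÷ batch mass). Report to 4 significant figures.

LOI loss = 82.50 kg; glass = 607.9 kg; yield = 88.05%

Values along the way are printed (rounded to four significant figures) across the worked steps — all internal work runs at full precision at each step. Each reported number sees exactly one rounding. All derived quantities are carried in full float precision (totals, LOI, yield, four oxide percentages, net glass mass) from the weighed amounts for 607.9 kg of glass, exactly as shown in the problem or the answer.
Loss on ignition, line by line:
  Feed A: 150.5 × 0.01000 = 1.505 kg
  Source B: 127.1 × 0.2982 = 37.90 kg
  Stock C: 342.2 × 0.002000 = 0.6844 kg
  Stock D: 70.63 × 0.6004 = 42.41 kg
Total LOI = 82.50 kg
Glass = batch − LOI = 690.4 − 82.50 = 607.9 kg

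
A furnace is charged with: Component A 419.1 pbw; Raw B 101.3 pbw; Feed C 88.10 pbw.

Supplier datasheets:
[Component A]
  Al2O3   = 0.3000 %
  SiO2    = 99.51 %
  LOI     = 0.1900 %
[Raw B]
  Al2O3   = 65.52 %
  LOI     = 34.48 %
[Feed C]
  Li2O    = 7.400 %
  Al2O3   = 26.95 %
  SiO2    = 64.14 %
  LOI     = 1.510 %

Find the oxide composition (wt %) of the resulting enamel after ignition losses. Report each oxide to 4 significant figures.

Glass mass = 571.4 pbw (batch 608.5 − LOI 37.05).
Composition: Li2O 1.141%, Al2O3 15.99%, SiO2 82.87%

Each numeric step carries exact precision in every operation. Rounding to four significant digits applies to every in-between result as displayed. Every reported value is rounded just once. Derived quantities, including yield, three oxide percentages, LOI, net glass mass, the totals, are computed using the weight values at 571.4 pbw of glass in full precision precisely as stated by the problem or answer text.
Oxide-by-oxide delivered mass:
  Li2O: 88.10·0.07400 = 6.519 pbw
  Al2O3: 419.1·0.003000 + 101.3·0.6552 + 88.10·0.2695 = 91.37 pbw
  SiO2: 419.1·0.9951 + 88.10·0.6414 = 473.6 pbw
LOI: 419.1·0.001900 + 101.3·0.3448 + 88.10·0.01510 = 37.05 pbw
The glass mass, total less LOI, = 608.5 − 37.05 = 571.4 pbw (= Σ oxide masses)
percent by weight: oxide/glass ×100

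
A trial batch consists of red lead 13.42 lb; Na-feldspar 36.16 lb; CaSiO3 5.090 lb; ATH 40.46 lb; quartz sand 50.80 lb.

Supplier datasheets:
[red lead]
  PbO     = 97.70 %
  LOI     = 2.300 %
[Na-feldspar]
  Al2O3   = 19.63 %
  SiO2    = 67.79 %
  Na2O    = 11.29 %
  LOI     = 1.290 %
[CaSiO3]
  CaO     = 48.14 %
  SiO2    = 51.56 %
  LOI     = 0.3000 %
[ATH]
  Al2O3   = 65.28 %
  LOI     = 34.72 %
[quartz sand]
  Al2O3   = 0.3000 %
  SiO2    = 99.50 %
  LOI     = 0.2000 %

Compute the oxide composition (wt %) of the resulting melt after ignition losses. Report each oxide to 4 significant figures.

The intermediate values are shown, rounded to four significant figures, between the steps. Each numeric step keeps full float precision all the way through; exactly one rounding is applied to each reported value. The derived quantities, including yield, glass mass, ignition loss, the totals, the five compositions, are recomputed starting from the weights on 131.0 lb of glass in full precision exactly as shown in question or answer.
Mass of each oxide from the mix:
  PbO: 13.42·0.9770 = 13.11 lb
  CaO: 5.090·0.4814 = 2.450 lb
  Al2O3: 36.16·0.1963 + 40.46·0.6528 + 50.80·0.003000 = 33.66 lb
  SiO2: 36.16·0.6779 + 5.090·0.5156 + 50.80·0.9950 = 77.68 lb
  Na2O: 36.16·0.1129 = 4.082 lb
LOI: 13.42·0.02300 + 36.16·0.01290 + 5.090·0.003000 + 40.46·0.3472 + 50.80·0.002000 = 14.94 lb
Net of LOI, the glass mass = 145.9 − 14.94 = 131.0 lb (matching Σ of the oxides)
wt % = 100 × oxide mass / glass mass

Glass mass = 131.0 lb (batch 145.9 − LOI 14.94).
Composition: PbO 10.01%, CaO 1.871%, Al2O3 25.70%, SiO2 59.30%, Na2O 3.117%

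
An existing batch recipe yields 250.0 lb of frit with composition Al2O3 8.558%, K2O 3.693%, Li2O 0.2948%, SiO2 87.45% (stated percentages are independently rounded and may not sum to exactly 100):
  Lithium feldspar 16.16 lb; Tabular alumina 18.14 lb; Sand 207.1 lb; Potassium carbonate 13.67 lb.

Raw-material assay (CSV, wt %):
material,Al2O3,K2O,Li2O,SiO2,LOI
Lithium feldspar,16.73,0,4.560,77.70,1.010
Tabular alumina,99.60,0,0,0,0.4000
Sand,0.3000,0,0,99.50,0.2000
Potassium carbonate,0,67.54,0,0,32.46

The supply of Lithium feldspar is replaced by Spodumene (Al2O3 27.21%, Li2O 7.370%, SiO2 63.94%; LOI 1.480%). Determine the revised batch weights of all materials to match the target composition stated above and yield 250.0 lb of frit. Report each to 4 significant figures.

Revised batch per 250.0 lb frit:
  Spodumene: 10.00 lb
  Tabular alumina: 18.11 lb
  Sand: 213.3 lb
  Potassium carbonate: 13.67 lb
Total batch = 255.1 lb; LOI loss = 5.084 lb

The whole derivation maintains exact precision in all steps. Values along the way are displayed rounded to 4 significant figures in the working; a single rounding finalizes each reported figure; derived quantities (totals, the yield, glass mass, LOI, four oxide percentages) are carried at full float precision using the weight values at 250.0 lb of glass precisely as stated by question or answer.
Target masses of each oxide per 250.0 lb frit:
  Al2O3: 8.558% × 250.0 = 21.40 lb
  K2O: 3.693% × 250.0 = 9.232 lb
  Li2O: 0.2948% × 250.0 = 0.7370 lb
  SiO2: 87.45% × 250.0 = 218.6 lb
Balance tally, oxide-wise, with the batch weights as given, for the quoted basis mass (summed amounts equal target values up to rounding of the answer):
  Al2O3: 10.00·0.2721 + 18.11·0.9960 + 213.3·0.003000 = 21.40 lb (target 21.40 lb)
  K2O: 13.67·0.6754 = 9.233 lb (target 9.232 lb)
  Li2O: 10.00·0.07370 = 0.7370 lb (target 0.7370 lb)
  SiO2: 10.00·0.6394 + 213.3·0.9950 = 218.6 lb (target 218.6 lb)
The glass-mass cross-check: the batch minus its LOI: 250.0 lb (targets for the oxides total 250.0 lb; versus the stated basis of 250.0 lb — deltas are rounding alone).
Summing the batch: Σ batch = 255.1 lb; ignition loss, Σ(batch × LOI) = 5.084 lb; yield, glass over the total, = 98.01%.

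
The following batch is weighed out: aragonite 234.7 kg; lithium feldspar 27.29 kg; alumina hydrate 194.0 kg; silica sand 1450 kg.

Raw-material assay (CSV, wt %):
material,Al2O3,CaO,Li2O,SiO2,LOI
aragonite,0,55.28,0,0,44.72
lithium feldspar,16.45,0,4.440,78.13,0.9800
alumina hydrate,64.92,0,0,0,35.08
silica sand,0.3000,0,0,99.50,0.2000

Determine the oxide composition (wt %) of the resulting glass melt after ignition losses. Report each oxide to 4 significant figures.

Mid-chain values are shown rounded to four significant digits across the worked steps — every computation holds exact precision in every operation; a single rounding produces each reported result. Derived quantities are computed starting from the weights on 1730 kg of glass at full float precision (totals, net glass mass, ignition loss, the four compositions, the yield) as quoted within question or answer.
Mass of each oxide from the mix:
  Al2O3: 27.29·0.1645 + 194.0·0.6492 + 1450·0.003000 = 134.8 kg
  CaO: 234.7·0.5528 = 129.7 kg
  Li2O: 27.29·0.04440 = 1.212 kg
  SiO2: 27.29·0.7813 + 1450·0.9950 = 1464 kg
LOI: 234.7·0.4472 + 27.29·0.009800 + 194.0·0.3508 + 1450·0.002000 = 176.2 kg
Resulting glass, batch − LOI: 1906 − 176.2 = 1730 kg (= the summed oxide contributions)
percent by weight: oxide/glass ×100

Glass mass = 1730 kg (batch 1906 − LOI 176.2).
Composition: Al2O3 7.792%, CaO 7.500%, Li2O 0.07005%, SiO2 84.64%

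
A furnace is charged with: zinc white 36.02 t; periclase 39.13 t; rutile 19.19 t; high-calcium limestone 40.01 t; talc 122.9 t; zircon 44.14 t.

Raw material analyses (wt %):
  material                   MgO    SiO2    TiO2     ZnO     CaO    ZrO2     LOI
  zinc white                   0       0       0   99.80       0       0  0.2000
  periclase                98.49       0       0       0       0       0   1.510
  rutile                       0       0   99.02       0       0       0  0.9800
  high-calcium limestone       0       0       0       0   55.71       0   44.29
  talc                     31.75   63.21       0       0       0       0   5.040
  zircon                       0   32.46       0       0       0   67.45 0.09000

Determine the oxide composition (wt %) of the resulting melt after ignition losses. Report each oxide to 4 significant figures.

Glass mass = 276.6 t (batch 301.4 − LOI 24.81).
Composition: MgO 28.04%, SiO2 33.27%, TiO2 6.870%, ZnO 13.00%, CaO 8.059%, ZrO2 10.76%

Rounding to 4 significant figures extends to every working value as shown. Each numeric step maintains exact precision through the solve; a single rounding produces every reported result; derived quantities (six oxide percentages, the totals, ignition loss, yield, glass mass) are computed at full precision from the batch weights for 276.6 t of glass, as quoted within the problem or the answer.
Oxide masses out of the charge:
  MgO: 39.13·0.9849 + 122.9·0.3175 = 77.56 t
  SiO2: 122.9·0.6321 + 44.14·0.3246 = 92.01 t
  TiO2: 19.19·0.9902 = 19.00 t
  ZnO: 36.02·0.9980 = 35.95 t
  CaO: 40.01·0.5571 = 22.29 t
  ZrO2: 44.14·0.6745 = 29.77 t
LOI: 36.02·0.002000 + 39.13·0.01510 + 19.19·0.009800 + 40.01·0.4429 + 122.9·0.05040 + 44.14·9.000e-04 = 24.81 t
batch − LOI leaves glass = 301.4 − 24.81 = 276.6 t (equal to the oxide-mass sum)
percent share: oxide ÷ glass, ×100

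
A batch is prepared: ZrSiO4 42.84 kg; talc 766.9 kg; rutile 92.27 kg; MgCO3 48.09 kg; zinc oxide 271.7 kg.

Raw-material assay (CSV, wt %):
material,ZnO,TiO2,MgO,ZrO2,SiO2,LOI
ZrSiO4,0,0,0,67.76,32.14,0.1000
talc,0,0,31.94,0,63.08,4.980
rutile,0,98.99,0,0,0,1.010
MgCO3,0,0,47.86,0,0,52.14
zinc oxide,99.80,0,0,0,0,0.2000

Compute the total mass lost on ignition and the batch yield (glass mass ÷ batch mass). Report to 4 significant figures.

The whole derivation runs at exact precision in all steps. The intermediate values are displayed (rounded to 4 significant figures) when written out. Exactly one rounding is applied to every reported figure; the derived quantities are recomputed in full float precision (ignition loss, five oxide percentages, the totals, glass mass, the yield) using the weight values on 1157 kg of glass, as given in the problem or answer text.
Ignition loss by material:
  ZrSiO4: 42.84 × 0.001000 = 0.04284 kg
  talc: 766.9 × 0.04980 = 38.19 kg
  rutile: 92.27 × 0.01010 = 0.9319 kg
  MgCO3: 48.09 × 0.5214 = 25.07 kg
  zinc oxide: 271.7 × 0.002000 = 0.5434 kg
Total LOI = 64.78 kg
Glass = batch − LOI = 1222 − 64.78 = 1157 kg

LOI loss = 64.78 kg; glass = 1157 kg; yield = 94.70%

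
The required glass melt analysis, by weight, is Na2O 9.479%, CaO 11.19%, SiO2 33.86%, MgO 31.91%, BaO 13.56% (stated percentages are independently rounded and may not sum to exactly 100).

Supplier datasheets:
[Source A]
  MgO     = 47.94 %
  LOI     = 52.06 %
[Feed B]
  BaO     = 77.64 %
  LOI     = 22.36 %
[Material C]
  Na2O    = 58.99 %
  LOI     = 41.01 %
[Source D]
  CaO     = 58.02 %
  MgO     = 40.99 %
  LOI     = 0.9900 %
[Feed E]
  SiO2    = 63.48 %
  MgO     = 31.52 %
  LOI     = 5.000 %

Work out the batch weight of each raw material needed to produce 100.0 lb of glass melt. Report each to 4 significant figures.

Batch per 100.0 lb glass melt:
  Source A: 15.00 lb
  Feed B: 17.47 lb
  Material C: 16.07 lb
  Source D: 19.29 lb
  Feed E: 53.34 lb
Total batch = 121.2 lb; LOI loss = 21.16 lb; yield = 82.53%

Every computation runs at full float precision throughout. Values along the way are displayed (rounded to 4 significant figures) within the worked lines. Every reported value carries a single rounding — the derived quantities are rebuilt in exact precision (the totals, five oxide percentages, net glass mass, LOI, the yield) using the weight values on 100.0 lb of glass as they appear in question or answer.
Per-oxide target masses for 100.0 lb glass melt:
  Na2O: 9.479% × 100.0 = 9.479 lb
  CaO: 11.19% × 100.0 = 11.19 lb
  SiO2: 33.86% × 100.0 = 33.86 lb
  MgO: 31.91% × 100.0 = 31.91 lb
  BaO: 13.56% × 100.0 = 13.56 lb
Sums-versus-targets review from the weights as reported, relative to the basis at hand (target by target, the sums agree inside rounding margins):
  Na2O: 16.07·0.5899 = 9.480 lb (target 9.479 lb)
  CaO: 19.29·0.5802 = 11.19 lb (target 11.19 lb)
  SiO2: 53.34·0.6348 = 33.86 lb (target 33.86 lb)
  MgO: 15.00·0.4794 + 19.29·0.4099 + 53.34·0.3152 = 31.91 lb (target 31.91 lb)
  BaO: 17.47·0.7764 = 13.56 lb (target 13.56 lb)
Mass balance on the glass: the batch minus its LOI: 100.0 lb (summing oxide targets gives 100.0 lb; with the basis standing at 100.0 lb — rounding explains the deltas).
Batch total: Σ batch = 121.2 lb; ignition loss, Σ(batch × LOI) = 21.16 lb; as yield: glass ÷ batch → 82.53%.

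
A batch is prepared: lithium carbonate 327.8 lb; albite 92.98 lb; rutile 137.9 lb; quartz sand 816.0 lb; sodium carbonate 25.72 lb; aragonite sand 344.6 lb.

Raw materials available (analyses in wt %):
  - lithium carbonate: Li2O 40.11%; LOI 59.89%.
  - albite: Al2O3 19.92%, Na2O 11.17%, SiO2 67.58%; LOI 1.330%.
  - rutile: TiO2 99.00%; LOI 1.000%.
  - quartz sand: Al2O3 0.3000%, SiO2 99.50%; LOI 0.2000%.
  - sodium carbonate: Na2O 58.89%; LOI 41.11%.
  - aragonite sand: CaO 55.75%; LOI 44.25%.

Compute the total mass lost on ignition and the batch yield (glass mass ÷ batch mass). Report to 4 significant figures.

LOI loss = 363.6 lb; glass = 1381 lb; yield = 79.16%

All arithmetic keeps exact precision all the way through. Values along the way are shown rounded to four significant figures within the worked lines. Every reported number is rounded just once; derived quantities are carried from the weighed amounts at 1381 lb of glass in full float precision (the yield, ignition loss, the totals, the six compositions, glass mass) exactly as shown in the problem or answer text.
LOI of each material in turn:
  lithium carbonate: 327.8 × 0.5989 = 196.3 lb
  albite: 92.98 × 0.01330 = 1.237 lb
  rutile: 137.9 × 0.01000 = 1.379 lb
  quartz sand: 816.0 × 0.002000 = 1.632 lb
  sodium carbonate: 25.72 × 0.4111 = 10.57 lb
  aragonite sand: 344.6 × 0.4425 = 152.5 lb
Total LOI = 363.6 lb
Glass = batch − LOI = 1745 − 363.6 = 1381 lb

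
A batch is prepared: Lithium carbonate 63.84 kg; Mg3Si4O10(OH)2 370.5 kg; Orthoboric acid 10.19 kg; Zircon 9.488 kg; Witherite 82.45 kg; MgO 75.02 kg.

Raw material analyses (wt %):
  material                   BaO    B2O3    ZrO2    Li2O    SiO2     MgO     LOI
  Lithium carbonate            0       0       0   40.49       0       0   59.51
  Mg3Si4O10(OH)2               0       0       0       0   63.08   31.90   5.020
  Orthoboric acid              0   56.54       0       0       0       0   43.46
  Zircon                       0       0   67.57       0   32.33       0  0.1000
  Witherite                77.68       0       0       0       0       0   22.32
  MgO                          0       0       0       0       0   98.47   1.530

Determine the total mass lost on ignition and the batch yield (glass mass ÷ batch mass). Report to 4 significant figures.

The intermediate values are printed rounded to four significant figures alongside each step; all arithmetic keeps full float precision throughout. Every reported result includes exactly one rounding. Derived quantities (six oxide percentages, ignition loss, the totals, net glass mass, the yield) are re-derived in full precision from the batch weights for 530.9 kg of glass, precisely as stated by either problem or answer.
Each material's LOI contribution:
  Lithium carbonate: 63.84 × 0.5951 = 37.99 kg
  Mg3Si4O10(OH)2: 370.5 × 0.05020 = 18.60 kg
  Orthoboric acid: 10.19 × 0.4346 = 4.429 kg
  Zircon: 9.488 × 0.001000 = 0.009488 kg
  Witherite: 82.45 × 0.2232 = 18.40 kg
  MgO: 75.02 × 0.01530 = 1.148 kg
Total LOI = 80.58 kg
Glass = batch − LOI = 611.5 − 80.58 = 530.9 kg

LOI loss = 80.58 kg; glass = 530.9 kg; yield = 86.82%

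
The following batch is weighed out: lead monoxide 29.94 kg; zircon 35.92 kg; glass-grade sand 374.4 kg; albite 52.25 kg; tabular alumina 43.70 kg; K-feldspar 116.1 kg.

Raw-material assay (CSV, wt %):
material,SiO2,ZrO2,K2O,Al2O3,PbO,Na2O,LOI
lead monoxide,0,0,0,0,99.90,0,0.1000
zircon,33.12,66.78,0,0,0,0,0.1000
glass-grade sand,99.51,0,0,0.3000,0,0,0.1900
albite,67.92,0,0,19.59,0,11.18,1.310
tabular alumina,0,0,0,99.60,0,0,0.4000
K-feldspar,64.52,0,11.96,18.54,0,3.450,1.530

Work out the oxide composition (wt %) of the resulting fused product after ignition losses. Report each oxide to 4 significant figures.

Each numeric step carries full float precision end to end; intermediates are printed (rounded to four significant digits) in the printout — every reported value is rounded a single time. Derived quantities are rebuilt in exact precision (LOI, the six compositions, totals, yield, glass mass) starting from the weights for 648.9 kg of glass precisely as stated by the problem or the answer.
Oxide-by-oxide delivered mass:
  SiO2: 35.92·0.3312 + 374.4·0.9951 + 52.25·0.6792 + 116.1·0.6452 = 494.9 kg
  ZrO2: 35.92·0.6678 = 23.99 kg
  K2O: 116.1·0.1196 = 13.89 kg
  Al2O3: 374.4·0.003000 + 52.25·0.1959 + 43.70·0.9960 + 116.1·0.1854 = 76.41 kg
  PbO: 29.94·0.9990 = 29.91 kg
  Na2O: 52.25·0.1118 + 116.1·0.03450 = 9.847 kg
LOI: 29.94·0.001000 + 35.92·0.001000 + 374.4·0.001900 + 52.25·0.01310 + 43.70·0.004000 + 116.1·0.01530 = 3.413 kg
Net of LOI, the glass mass = 652.3 − 3.413 = 648.9 kg (the oxide masses sum to this)
wt %: oxide over glass, times 100

Glass mass = 648.9 kg (batch 652.3 − LOI 3.413).
Composition: SiO2 76.26%, ZrO2 3.697%, K2O 2.140%, Al2O3 11.78%, PbO 4.609%, Na2O 1.517%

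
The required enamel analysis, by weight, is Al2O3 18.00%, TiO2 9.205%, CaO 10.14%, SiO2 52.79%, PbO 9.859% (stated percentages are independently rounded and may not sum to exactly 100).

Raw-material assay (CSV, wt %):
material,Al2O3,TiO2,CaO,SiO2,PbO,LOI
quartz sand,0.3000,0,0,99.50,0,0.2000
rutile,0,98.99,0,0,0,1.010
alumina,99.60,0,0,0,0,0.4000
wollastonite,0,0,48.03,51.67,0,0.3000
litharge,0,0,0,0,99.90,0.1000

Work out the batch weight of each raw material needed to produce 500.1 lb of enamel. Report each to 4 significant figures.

The working math maintains exact precision through the solve; mid-chain values appear with 4-significant-figure rounding between the steps — a single rounding produces each reported number. All derived quantities (five oxide percentages, the totals, glass mass, ignition loss, the yield) are rebuilt in full precision starting from the weights per 500.1 lb of glass, exactly as shown in the question or the answer.
Oxide-by-oxide targets in 500.1 lb enamel:
  Al2O3: 18.00% × 500.1 = 90.02 lb
  TiO2: 9.205% × 500.1 = 46.03 lb
  CaO: 10.14% × 500.1 = 50.71 lb
  SiO2: 52.79% × 500.1 = 264.0 lb
  PbO: 9.859% × 500.1 = 49.30 lb
Verifying the oxide balance applying the batch weights above, versus the basis set out (target by target, the sums agree net of answer rounding effects):
  Al2O3: 210.5·0.003000 + 89.75·0.9960 = 90.02 lb (target 90.02 lb)
  TiO2: 46.50·0.9899 = 46.03 lb (target 46.03 lb)
  CaO: 105.6·0.4803 = 50.72 lb (target 50.71 lb)
  SiO2: 210.5·0.9950 + 105.6·0.5167 = 264.0 lb (target 264.0 lb)
  PbO: 49.35·0.9990 = 49.30 lb (target 49.30 lb)
Glass-mass bookkeeping: batch total minus LOI = 500.1 lb (oxide target masses add up to 500.1 lb; stated basis 500.1 lb — a pure rounding effect).
Summing the batch: Σ batch = 501.7 lb; the LOI term Σ batch·LOI equals 1.616 lb; yield, glass over the total, = 99.68%.

Batch per 500.1 lb enamel:
  quartz sand: 210.5 lb
  rutile: 46.50 lb
  alumina: 89.75 lb
  wollastonite: 105.6 lb
  litharge: 49.35 lb
Total batch = 501.7 lb; LOI loss = 1.616 lb; yield = 99.68%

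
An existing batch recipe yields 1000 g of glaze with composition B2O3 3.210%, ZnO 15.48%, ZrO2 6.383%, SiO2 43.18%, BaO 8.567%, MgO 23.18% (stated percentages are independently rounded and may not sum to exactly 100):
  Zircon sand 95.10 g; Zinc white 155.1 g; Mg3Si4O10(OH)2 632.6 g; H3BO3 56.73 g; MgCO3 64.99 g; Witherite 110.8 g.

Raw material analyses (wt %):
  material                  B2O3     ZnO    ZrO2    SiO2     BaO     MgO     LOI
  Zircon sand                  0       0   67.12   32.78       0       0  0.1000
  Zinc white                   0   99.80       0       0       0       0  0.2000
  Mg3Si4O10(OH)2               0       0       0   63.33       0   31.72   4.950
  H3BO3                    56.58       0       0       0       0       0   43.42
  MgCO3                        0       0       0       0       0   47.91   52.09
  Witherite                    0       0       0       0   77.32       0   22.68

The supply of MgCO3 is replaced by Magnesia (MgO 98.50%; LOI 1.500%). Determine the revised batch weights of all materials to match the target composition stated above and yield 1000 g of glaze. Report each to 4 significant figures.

Revised batch per 1000 g glaze:
  Zircon sand: 95.10 g
  Zinc white: 155.1 g
  Mg3Si4O10(OH)2: 632.6 g
  H3BO3: 56.73 g
  Magnesia: 31.61 g
  Witherite: 110.8 g
Total batch = 1082 g; LOI loss = 81.95 g

Each numeric step holds full float precision from start to finish. Mid-chain values are printed, with 4-significant-figure rounding, in the working; each reported value takes a single rounding; derived quantities are carried at full float precision (the six compositions, totals, net glass mass, yield, ignition loss) starting from the weights for 1000 g of glass, exactly as printed in the problem or answer text.
Oxide-by-oxide targets in 1000 g glaze:
  B2O3: 3.210% × 1000 = 32.10 g
  ZnO: 15.48% × 1000 = 154.8 g
  ZrO2: 6.383% × 1000 = 63.83 g
  SiO2: 43.18% × 1000 = 431.8 g
  BaO: 8.567% × 1000 = 85.67 g
  MgO: 23.18% × 1000 = 231.8 g
Oxide-by-oxide audit given the weights on record, relative to the basis at hand (each sum matches its target mass within answer rounding):
  B2O3: 56.73·0.5658 = 32.10 g (target 32.10 g)
  ZnO: 155.1·0.9980 = 154.8 g (target 154.8 g)
  ZrO2: 95.10·0.6712 = 63.83 g (target 63.83 g)
  SiO2: 95.10·0.3278 + 632.6·0.6333 = 431.8 g (target 431.8 g)
  BaO: 110.8·0.7732 = 85.67 g (target 85.67 g)
  MgO: 632.6·0.3172 + 31.61·0.9850 = 231.8 g (target 231.8 g)
Auditing the glass mass value: total batch − LOI = 1000 g (targets for the oxides total 1000 g; with the basis standing at 1000 g — a pure rounding effect).
Batch total: Σ batch = 1082 g; loss to ignition Σ batch·LOI = 81.95 g; the yield ratio, glass ÷ batch: 92.43%.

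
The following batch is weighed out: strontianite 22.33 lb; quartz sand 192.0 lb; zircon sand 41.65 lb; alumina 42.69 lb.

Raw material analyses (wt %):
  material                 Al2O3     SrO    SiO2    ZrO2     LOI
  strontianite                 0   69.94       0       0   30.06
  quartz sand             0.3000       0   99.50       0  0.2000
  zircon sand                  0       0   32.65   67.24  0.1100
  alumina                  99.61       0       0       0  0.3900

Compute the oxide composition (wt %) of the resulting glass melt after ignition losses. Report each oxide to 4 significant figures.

All internal work keeps full precision at every stage — rounding to 4 significant digits governs every mid-chain value as shown. Each reported figure receives exactly one rounding. Derived quantities, including ignition loss, yield, the totals, glass mass, four oxide percentages, are computed starting from the weights per 291.4 lb of glass in exact precision, precisely as stated by the problem or answer text.
Oxide masses out of the charge:
  Al2O3: 192.0·0.003000 + 42.69·0.9961 = 43.10 lb
  SrO: 22.33·0.6994 = 15.62 lb
  SiO2: 192.0·0.9950 + 41.65·0.3265 = 204.6 lb
  ZrO2: 41.65·0.6724 = 28.01 lb
LOI: 22.33·0.3006 + 192.0·0.002000 + 41.65·0.001100 + 42.69·0.003900 = 7.309 lb
batch − LOI leaves glass = 298.7 − 7.309 = 291.4 lb (matching Σ of the oxides)
each wt % is 100 × oxide ÷ glass

Glass mass = 291.4 lb (batch 298.7 − LOI 7.309).
Composition: Al2O3 14.79%, SrO 5.360%, SiO2 70.24%, ZrO2 9.612%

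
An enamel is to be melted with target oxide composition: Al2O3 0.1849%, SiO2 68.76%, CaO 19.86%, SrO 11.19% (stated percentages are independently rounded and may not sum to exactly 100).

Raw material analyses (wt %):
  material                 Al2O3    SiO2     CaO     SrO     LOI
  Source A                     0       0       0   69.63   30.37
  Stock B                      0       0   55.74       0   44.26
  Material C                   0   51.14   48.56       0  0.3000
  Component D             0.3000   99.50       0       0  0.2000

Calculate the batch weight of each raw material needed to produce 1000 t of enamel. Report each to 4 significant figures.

Batch per 1000 t enamel:
  Source A: 160.7 t
  Stock B: 229.6 t
  Material C: 145.4 t
  Component D: 616.3 t
Total batch = 1152 t; LOI loss = 152.1 t; yield = 86.80%

Mid-chain values are printed, with 4-significant-digit rounding, on the page. Every computation holds exact precision from start to finish. A single rounding completes each reported figure — derived quantities are computed using the weight values for 1000 t of glass in full float precision (net glass mass, four oxide percentages, LOI, totals, yield), as quoted within the question or the answer.
The oxide mass targets at 1000 t enamel:
  Al2O3: 0.1849% × 1000 = 1.849 t
  SiO2: 68.76% × 1000 = 687.6 t
  CaO: 19.86% × 1000 = 198.6 t
  SrO: 11.19% × 1000 = 111.9 t
Sums-versus-targets review from the weights as reported, for the quoted basis mass (summed amounts equal target values within answer rounding):
  Al2O3: 616.3·0.003000 = 1.849 t (target 1.849 t)
  SiO2: 145.4·0.5114 + 616.3·0.9950 = 687.6 t (target 687.6 t)
  CaO: 229.6·0.5574 + 145.4·0.4856 = 198.6 t (target 198.6 t)
  SrO: 160.7·0.6963 = 111.9 t (target 111.9 t)
Consistency of the glass mass: net batch after ignition = 999.9 t (summing oxide targets gives 999.9 t; with the basis standing at 1000 t — any gap is answer rounding).
Batch total: Σ batch = 1152 t; LOI loss = Σ batch·LOI = 152.1 t; yield: glass divided by total = 86.80%.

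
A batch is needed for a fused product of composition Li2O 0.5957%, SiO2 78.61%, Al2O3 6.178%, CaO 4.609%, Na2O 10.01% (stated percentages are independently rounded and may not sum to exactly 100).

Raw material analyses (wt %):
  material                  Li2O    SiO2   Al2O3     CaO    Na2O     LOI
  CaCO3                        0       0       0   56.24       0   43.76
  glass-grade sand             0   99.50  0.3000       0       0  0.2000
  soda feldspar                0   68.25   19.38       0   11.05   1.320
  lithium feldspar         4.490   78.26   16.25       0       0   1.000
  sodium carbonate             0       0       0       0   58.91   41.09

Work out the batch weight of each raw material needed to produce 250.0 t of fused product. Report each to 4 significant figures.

Values along the way are printed, with 4-significant-digit rounding, at each printed step. The working math runs at full float precision throughout; a single rounding finalizes every reported figure. All derived quantities, which include net glass mass, ignition loss, the five compositions, totals, the yield, are recomputed in full precision, as set out in the problem or the answer, using the weight values for 250.0 t of glass.
Oxide-by-oxide targets in 250.0 t fused product:
  Li2O: 0.5957% × 250.0 = 1.489 t
  SiO2: 78.61% × 250.0 = 196.5 t
  Al2O3: 6.178% × 250.0 = 15.44 t
  CaO: 4.609% × 250.0 = 11.52 t
  Na2O: 10.01% × 250.0 = 25.02 t
Sums-versus-targets review from the weights as reported, at the basis given (each sum matches its target mass modulo rounding of the values):
  Li2O: 33.17·0.04490 = 1.489 t (target 1.489 t)
  SiO2: 137.3·0.9950 + 49.76·0.6825 + 33.17·0.7826 = 196.5 t (target 196.5 t)
  Al2O3: 137.3·0.003000 + 49.76·0.1938 + 33.17·0.1625 = 15.45 t (target 15.44 t)
  CaO: 20.49·0.5624 = 11.52 t (target 11.52 t)
  Na2O: 49.76·0.1105 + 33.15·0.5891 = 25.03 t (target 25.02 t)
Glass-mass bookkeeping: total batch − LOI = 250.0 t (summing oxide targets gives 250.0 t; with the basis standing at 250.0 t — any gap is answer rounding).
Batch total: Σ batch = 273.9 t; ignition loss, Σ(batch × LOI) = 23.85 t; the yield ratio, glass ÷ batch: 91.29%.

Batch per 250.0 t fused product:
  CaCO3: 20.49 t
  glass-grade sand: 137.3 t
  soda feldspar: 49.76 t
  lithium feldspar: 33.17 t
  sodium carbonate: 33.15 t
Total batch = 273.9 t; LOI loss = 23.85 t; yield = 91.29%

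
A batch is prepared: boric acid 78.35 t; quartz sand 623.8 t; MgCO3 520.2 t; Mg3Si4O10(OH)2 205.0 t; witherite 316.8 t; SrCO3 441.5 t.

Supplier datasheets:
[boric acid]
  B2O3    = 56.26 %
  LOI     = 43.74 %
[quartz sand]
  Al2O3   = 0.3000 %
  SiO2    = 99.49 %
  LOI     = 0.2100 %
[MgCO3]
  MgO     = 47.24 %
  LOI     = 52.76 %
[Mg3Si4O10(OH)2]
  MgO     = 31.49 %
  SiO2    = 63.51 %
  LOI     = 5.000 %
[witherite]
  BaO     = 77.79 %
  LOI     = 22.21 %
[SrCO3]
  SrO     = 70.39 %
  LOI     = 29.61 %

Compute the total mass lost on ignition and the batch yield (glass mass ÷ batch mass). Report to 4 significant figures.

LOI loss = 521.4 t; glass = 1664 t; yield = 76.15%

Mid-chain values appear, with 4-significant-digit rounding, in the working — the working math carries full float precision through the solve; each reported figure is rounded just once — derived quantities, including the totals, the yield, net glass mass, ignition loss, six oxide percentages, are computed from the weighed amounts at 1664 t of glass in full precision as given in the problem or the answer.
Per-material ignition loss:
  boric acid: 78.35 × 0.4374 = 34.27 t
  quartz sand: 623.8 × 0.002100 = 1.310 t
  MgCO3: 520.2 × 0.5276 = 274.5 t
  Mg3Si4O10(OH)2: 205.0 × 0.05000 = 10.25 t
  witherite: 316.8 × 0.2221 = 70.36 t
  SrCO3: 441.5 × 0.2961 = 130.7 t
Total LOI = 521.4 t
Glass = batch − LOI = 2186 − 521.4 = 1664 t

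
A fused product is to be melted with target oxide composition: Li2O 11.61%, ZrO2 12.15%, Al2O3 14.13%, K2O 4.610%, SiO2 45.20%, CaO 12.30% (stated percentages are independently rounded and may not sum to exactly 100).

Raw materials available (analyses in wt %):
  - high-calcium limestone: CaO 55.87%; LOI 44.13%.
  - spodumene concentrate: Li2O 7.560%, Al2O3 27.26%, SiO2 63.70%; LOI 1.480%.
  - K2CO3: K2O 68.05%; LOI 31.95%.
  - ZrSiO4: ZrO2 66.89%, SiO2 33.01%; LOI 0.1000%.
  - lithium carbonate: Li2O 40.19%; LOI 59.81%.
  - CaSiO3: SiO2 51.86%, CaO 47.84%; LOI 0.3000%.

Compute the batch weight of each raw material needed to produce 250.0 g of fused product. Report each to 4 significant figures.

All arithmetic holds full precision in every operation — working values are printed, rounded to 4 significant figures, in the printout. A single rounding completes each reported value; derived quantities, including the six compositions, the yield, totals, net glass mass, LOI, are carried using the weight values for 250.0 g of glass in full float precision as written in question or answer.
Oxide-by-oxide targets in 250.0 g fused product:
  Li2O: 11.61% × 250.0 = 29.02 g
  ZrO2: 12.15% × 250.0 = 30.38 g
  Al2O3: 14.13% × 250.0 = 35.33 g
  K2O: 4.610% × 250.0 = 11.52 g
  SiO2: 45.20% × 250.0 = 113.0 g
  CaO: 12.30% × 250.0 = 30.75 g
Checking each oxide sum per the reported batch figures, at the basis given (each sum matches its target mass net of answer rounding effects):
  Li2O: 129.6·0.07560 + 47.84·0.4019 = 29.02 g (target 29.02 g)
  ZrO2: 45.41·0.6689 = 30.37 g (target 30.38 g)
  Al2O3: 129.6·0.2726 = 35.33 g (target 35.33 g)
  K2O: 16.94·0.6805 = 11.53 g (target 11.52 g)
  SiO2: 129.6·0.6370 + 45.41·0.3301 + 29.82·0.5186 = 113.0 g (target 113.0 g)
  CaO: 29.51·0.5587 + 29.82·0.4784 = 30.75 g (target 30.75 g)
The glass-mass cross-check: net batch after ignition = 250.0 g (summing oxide targets gives 250.0 g; versus the stated basis of 250.0 g — gaps are rounding artifacts).
Summing the batch: Σ batch = 299.1 g; LOI loss = Σ batch·LOI = 49.10 g; as yield: glass ÷ batch → 83.58%.

Batch per 250.0 g fused product:
  high-calcium limestone: 29.51 g
  spodumene concentrate: 129.6 g
  K2CO3: 16.94 g
  ZrSiO4: 45.41 g
  lithium carbonate: 47.84 g
  CaSiO3: 29.82 g
Total batch = 299.1 g; LOI loss = 49.10 g; yield = 83.58%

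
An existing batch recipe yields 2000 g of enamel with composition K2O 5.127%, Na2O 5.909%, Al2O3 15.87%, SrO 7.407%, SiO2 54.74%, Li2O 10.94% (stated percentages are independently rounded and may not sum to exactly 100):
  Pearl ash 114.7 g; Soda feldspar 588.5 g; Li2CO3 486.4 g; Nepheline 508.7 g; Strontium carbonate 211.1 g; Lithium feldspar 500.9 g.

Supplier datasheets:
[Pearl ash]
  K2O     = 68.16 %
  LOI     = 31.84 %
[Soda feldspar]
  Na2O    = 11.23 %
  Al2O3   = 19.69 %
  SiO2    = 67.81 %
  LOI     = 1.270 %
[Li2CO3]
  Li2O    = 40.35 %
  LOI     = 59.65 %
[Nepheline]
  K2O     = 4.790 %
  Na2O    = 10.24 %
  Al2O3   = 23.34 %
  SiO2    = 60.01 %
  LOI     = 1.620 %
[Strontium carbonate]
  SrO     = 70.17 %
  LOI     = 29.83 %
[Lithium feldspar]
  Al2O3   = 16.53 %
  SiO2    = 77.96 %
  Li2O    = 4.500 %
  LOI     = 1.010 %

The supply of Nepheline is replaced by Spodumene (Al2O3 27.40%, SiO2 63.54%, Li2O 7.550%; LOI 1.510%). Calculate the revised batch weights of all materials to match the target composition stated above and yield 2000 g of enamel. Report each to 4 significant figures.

Revised batch per 2000 g enamel:
  Pearl ash: 150.4 g
  Soda feldspar: 1052 g
  Li2CO3: 467.4 g
  Spodumene: 210.8 g
  Strontium carbonate: 211.1 g
  Lithium feldspar: 317.1 g
Total batch = 2409 g; LOI loss = 409.4 g

The whole derivation holds full float precision at every stage; rounding to 4 significant figures extends to every intermediate as displayed; each reported number carries a single rounding. Derived quantities, including totals, net glass mass, six oxide percentages, yield, LOI, are carried starting from the weights per 2000 g of glass at full precision as they appear in question or answer.
Oxide-by-oxide targets in 2000 g enamel:
  K2O: 5.127% × 2000 = 102.5 g
  Na2O: 5.909% × 2000 = 118.2 g
  Al2O3: 15.87% × 2000 = 317.4 g
  SrO: 7.407% × 2000 = 148.1 g
  SiO2: 54.74% × 2000 = 1095 g
  Li2O: 10.94% × 2000 = 218.8 g
Checking each oxide sum applying the batch weights above, per the basis as stated (sum by sum, the targets are met inside rounding margins):
  K2O: 150.4·0.6816 = 102.5 g (target 102.5 g)
  Na2O: 1052·0.1123 = 118.1 g (target 118.2 g)
  Al2O3: 1052·0.1969 + 210.8·0.2740 + 317.1·0.1653 = 317.3 g (target 317.4 g)
  SrO: 211.1·0.7017 = 148.1 g (target 148.1 g)
  SiO2: 1052·0.6781 + 210.8·0.6354 + 317.1·0.7796 = 1095 g (target 1095 g)
  Li2O: 467.4·0.4035 + 210.8·0.07550 + 317.1·0.04500 = 218.8 g (target 218.8 g)
Glass-mass bookkeeping: total batch − LOI = 1999 g (per-oxide target masses sum to 2000 g; with the basis standing at 2000 g — rounding explains the deltas).
Adding the batch up: Σ batch = 2409 g; LOI loss = Σ batch·LOI = 409.4 g; yield = glass ÷ total batch = 83.00%.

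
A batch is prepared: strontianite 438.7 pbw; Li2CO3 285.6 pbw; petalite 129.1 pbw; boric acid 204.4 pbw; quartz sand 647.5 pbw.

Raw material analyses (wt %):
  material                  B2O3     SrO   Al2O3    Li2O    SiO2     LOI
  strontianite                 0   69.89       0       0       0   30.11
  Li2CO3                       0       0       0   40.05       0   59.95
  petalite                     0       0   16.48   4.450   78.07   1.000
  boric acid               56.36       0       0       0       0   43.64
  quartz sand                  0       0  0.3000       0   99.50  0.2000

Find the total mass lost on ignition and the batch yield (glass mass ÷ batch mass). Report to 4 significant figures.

LOI loss = 395.1 pbw; glass = 1310 pbw; yield = 76.83%

In-progress results appear, rounded to 4 significant figures, within the worked lines — exact precision is maintained at every stage — each reported result takes exactly one rounding — derived quantities (net glass mass, LOI, five oxide percentages, yield, totals) are recomputed at full float precision using the weight values per 1310 pbw of glass, as written in the question or the answer.
Per-material ignition loss:
  strontianite: 438.7 × 0.3011 = 132.1 pbw
  Li2CO3: 285.6 × 0.5995 = 171.2 pbw
  petalite: 129.1 × 0.01000 = 1.291 pbw
  boric acid: 204.4 × 0.4364 = 89.20 pbw
  quartz sand: 647.5 × 0.002000 = 1.295 pbw
Total LOI = 395.1 pbw
Glass = batch − LOI = 1705 − 395.1 = 1310 pbw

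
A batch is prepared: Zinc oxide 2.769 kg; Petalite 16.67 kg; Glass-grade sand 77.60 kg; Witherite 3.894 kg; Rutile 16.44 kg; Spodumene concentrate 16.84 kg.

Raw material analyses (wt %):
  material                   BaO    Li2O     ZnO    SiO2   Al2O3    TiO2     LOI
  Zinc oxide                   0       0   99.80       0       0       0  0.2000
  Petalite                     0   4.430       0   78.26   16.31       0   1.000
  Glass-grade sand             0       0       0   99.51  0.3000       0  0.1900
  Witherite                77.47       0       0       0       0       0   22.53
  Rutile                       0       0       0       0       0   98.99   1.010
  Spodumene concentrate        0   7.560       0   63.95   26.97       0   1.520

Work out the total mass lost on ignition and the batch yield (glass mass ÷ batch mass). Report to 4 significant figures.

The whole derivation maintains full float precision from first step to last — values along the way are displayed rounded to four significant figures at each printed step. Each reported result carries a single rounding; the derived quantities (the six compositions, glass mass, the totals, yield, LOI) are carried from the batch weights for 132.6 kg of glass at exact precision, as they appear in the problem or the answer.
Loss on ignition, line by line:
  Zinc oxide: 2.769 × 0.002000 = 0.005538 kg
  Petalite: 16.67 × 0.01000 = 0.1667 kg
  Glass-grade sand: 77.60 × 0.001900 = 0.1474 kg
  Witherite: 3.894 × 0.2253 = 0.8773 kg
  Rutile: 16.44 × 0.01010 = 0.1660 kg
  Spodumene concentrate: 16.84 × 0.01520 = 0.2560 kg
Total LOI = 1.619 kg
Glass = batch − LOI = 134.2 − 1.619 = 132.6 kg

LOI loss = 1.619 kg; glass = 132.6 kg; yield = 98.79%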